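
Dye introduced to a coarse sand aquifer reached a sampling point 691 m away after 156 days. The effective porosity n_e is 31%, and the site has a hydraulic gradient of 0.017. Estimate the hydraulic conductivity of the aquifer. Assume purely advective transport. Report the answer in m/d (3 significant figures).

v = L / t = 691 / 156 = 4.429 m/d
K = v · n / i = 4.429 × 0.31 / 0.017 = 80.8 m/d

80.8 m/d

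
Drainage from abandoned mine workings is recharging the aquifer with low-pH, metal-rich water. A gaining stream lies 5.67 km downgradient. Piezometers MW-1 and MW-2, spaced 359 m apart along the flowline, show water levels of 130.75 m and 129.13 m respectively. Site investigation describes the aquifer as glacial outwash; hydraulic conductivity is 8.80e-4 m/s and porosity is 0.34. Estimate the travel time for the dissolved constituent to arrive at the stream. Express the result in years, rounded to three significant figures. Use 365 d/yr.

Hydraulic gradient i = (130.75 − 129.13) / 359 = 1.62 / 359 = 0.004513
K = 8.80e-4 m/s × 86400 s/d = 76.03 m/d
q = Ki = 76.03 × 0.004513 = 0.3431 m/d
v_s = q/n_e = 0.3431/0.34 = 1.009 m/d
L = 5.67 km = 5670 m
t = L / v = 5670 / 1.009 = 5619 d
   = 5619 / 365 = 15.4 yr

15.4 years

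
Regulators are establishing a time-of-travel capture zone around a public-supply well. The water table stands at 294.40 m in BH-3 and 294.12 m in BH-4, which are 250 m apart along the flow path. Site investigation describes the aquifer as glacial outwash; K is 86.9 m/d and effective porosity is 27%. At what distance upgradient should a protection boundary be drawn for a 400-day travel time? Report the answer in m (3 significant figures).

Hydraulic gradient i = (294.40 − 294.12) / 250 = 0.28 / 250 = 0.001120
Darcy flux q = K·i = 86.9 × 0.001120 = 0.09733 m/d
v = Ki/n = 86.9·0.001120/0.27 = 0.3605 m/d
L = v × T = 0.3605 × 400 = 144.2 m

144 m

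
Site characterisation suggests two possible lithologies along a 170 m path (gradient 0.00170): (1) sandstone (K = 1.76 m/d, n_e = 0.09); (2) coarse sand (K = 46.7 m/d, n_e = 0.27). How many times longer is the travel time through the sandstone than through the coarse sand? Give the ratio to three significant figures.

8.84

Unit 1 (sandstone): v = 1.76×0.0017/0.09 = 0.03324 m/d, t = 170/0.03324 = 5114 d
Unit 2 (coarse sand): v = 46.7×0.0017/0.27 = 0.2940 m/d, t = 170/0.2940 = 578.2 d
t(sandstone) / t(coarse sand) = 5114/578.2 = 8.84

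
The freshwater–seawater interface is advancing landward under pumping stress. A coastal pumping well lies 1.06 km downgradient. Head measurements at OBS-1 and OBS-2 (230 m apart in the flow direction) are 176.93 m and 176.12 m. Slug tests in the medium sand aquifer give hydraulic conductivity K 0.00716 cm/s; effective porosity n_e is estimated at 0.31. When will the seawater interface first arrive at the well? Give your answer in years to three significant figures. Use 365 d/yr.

41.3 years

Hydraulic gradient i = (176.93 − 176.12) / 230 = 0.81 / 230 = 0.003522
K = 0.00716 cm/s × 864 = 6.186 m/d
q = Ki = 6.186 × 0.003522 = 0.02179 m/d
Average linear velocity = 0.02179 / 0.31 = 0.07028 m/d
L = 1.06 km = 1060 m
t = L / v = 1060 / 0.07028 = 15080 d
   = 15080 / 365 = 41.3 yr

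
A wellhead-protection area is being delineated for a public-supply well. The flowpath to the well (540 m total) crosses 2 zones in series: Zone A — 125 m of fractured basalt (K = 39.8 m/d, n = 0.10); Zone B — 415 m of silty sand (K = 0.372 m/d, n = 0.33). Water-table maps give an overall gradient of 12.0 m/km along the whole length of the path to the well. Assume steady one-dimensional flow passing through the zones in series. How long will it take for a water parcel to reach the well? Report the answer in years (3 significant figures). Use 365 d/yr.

70.7 years

Steady 1-D flow in series ⇒ the Darcy flux q is identical in every zone and the zone head losses add (resistances L/K in series).
Σ(L/K) = 125/39.8 + 415/0.372 = 3.141 + 1116 = 1119 d
K_eq = L_total / Σ(L/K) = 540 / 1119 = 0.4827 m/d
q = K_eq · i = 0.4827 × 0.012 = 0.005792 m/d (same in every zone)
Zone A: v = q/n = 0.005792/0.10 = 0.05792 m/d → t_A = 125/0.05792 = 2158 d
Zone B: v = q/n = 0.005792/0.33 = 0.01755 m/d → t_B = 415/0.01755 = 23640 d
Total t = 2158 + 23640 = 25800 d
   = 25800 / 365 = 70.7 yr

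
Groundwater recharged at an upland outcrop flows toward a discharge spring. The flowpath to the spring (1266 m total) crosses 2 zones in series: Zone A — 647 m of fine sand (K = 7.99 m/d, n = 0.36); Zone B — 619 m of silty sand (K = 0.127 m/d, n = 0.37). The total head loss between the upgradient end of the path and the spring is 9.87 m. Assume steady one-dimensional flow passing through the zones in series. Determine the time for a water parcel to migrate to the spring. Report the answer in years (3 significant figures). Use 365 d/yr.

Steady 1-D flow in series ⇒ the Darcy flux q is identical in every zone and the zone head losses add (resistances L/K in series).
Σ(L/K) = 647/7.99 + 619/0.127 = 80.98 + 4874 = 4955 d
q = ΔH / Σ(L/K) = 9.87 / 4955 = 0.001992 m/d (same in every zone)
Zone A: v = q/n = 0.001992/0.36 = 0.005533 m/d → t_A = 647/0.005533 = 116900 d
Zone B: v = q/n = 0.001992/0.37 = 0.005384 m/d → t_B = 619/0.005384 = 115000 d
Total t = 116900 + 115000 = 231900 d
   = 231900 / 365 = 635 yr

635 years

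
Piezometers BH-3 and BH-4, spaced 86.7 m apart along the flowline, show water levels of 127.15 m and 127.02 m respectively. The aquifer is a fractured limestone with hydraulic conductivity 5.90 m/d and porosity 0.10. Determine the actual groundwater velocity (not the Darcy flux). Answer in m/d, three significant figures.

0.0885 m/d

Hydraulic gradient i = (127.15 − 127.02) / 86.7 = 0.13 / 86.7 = 0.001499
Darcy flux q = K·i = 5.90 × 0.001499 = 0.008847 m/d
Average linear velocity = 0.008847 / 0.10 = 0.08847 m/d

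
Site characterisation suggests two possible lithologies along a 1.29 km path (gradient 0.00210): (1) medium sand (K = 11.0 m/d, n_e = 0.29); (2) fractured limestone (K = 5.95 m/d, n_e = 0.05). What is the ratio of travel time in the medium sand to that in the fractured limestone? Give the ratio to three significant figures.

Unit 1 (medium sand): v = 11.0×0.0021/0.29 = 0.07966 m/d, t = 1290/0.07966 = 16190 d
Unit 2 (fractured limestone): v = 5.95×0.0021/0.05 = 0.2499 m/d, t = 1290/0.2499 = 5162 d
t(medium sand) / t(fractured limestone) = 16190/5162 = 3.14

3.14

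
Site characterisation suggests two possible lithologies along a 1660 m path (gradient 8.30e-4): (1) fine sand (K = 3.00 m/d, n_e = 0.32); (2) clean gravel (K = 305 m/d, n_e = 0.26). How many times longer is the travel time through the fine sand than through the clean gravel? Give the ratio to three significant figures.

125

Unit 1 (fine sand): v = 3.00×8.3e-4/0.32 = 0.007781 m/d, t = 1660/0.007781 = 213300 d
Unit 2 (clean gravel): v = 305×8.3e-4/0.26 = 0.9737 m/d, t = 1660/0.9737 = 1705 d
t(fine sand) / t(clean gravel) = 213300/1705 = 125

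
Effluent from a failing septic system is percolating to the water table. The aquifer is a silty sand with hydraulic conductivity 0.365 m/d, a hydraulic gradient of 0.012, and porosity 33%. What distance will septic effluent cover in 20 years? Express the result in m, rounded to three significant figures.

Darcy flux q = K·i = 0.365 × 0.012 = 0.004380 m/d
Seepage velocity v = q / n = 0.004380 / 0.33 = 0.01327 m/d
T = 20 yr × 365 = 7300 d
L = v × T = 0.01327 × 7300 = 96.89 m

96.9 m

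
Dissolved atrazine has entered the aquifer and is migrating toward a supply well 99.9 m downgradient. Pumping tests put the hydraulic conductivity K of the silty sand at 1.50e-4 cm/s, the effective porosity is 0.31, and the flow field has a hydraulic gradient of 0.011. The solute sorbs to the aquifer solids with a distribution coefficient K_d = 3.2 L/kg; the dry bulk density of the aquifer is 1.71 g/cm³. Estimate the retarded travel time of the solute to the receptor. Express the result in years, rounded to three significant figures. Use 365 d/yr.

K = 1.50e-4 cm/s × 864 = 0.1296 m/d
Specific discharge q = 0.1296 × 0.011 = 0.001426 m/d
Seepage velocity v = q / n = 0.001426 / 0.31 = 0.004599 m/d
Retardation R = 1 + ρ_b·K_d/n = 1 + 1.71×3.2/0.31 = 18.65
Contaminant velocity v_c = v/R = 0.004599/18.65 = 2.466e-4 m/d
t = L/v_c = 99.9/2.466e-4 = 405200 d
   = 405200/365 = 1110 yr

1110 years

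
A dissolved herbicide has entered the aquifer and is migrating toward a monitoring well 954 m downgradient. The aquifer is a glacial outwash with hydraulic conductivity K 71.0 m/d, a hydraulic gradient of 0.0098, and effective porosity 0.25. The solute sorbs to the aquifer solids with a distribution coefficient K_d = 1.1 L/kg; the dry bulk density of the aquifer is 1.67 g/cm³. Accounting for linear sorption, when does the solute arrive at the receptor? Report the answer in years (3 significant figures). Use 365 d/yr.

Specific discharge q = 71.0 × 0.0098 = 0.6958 m/d
Average linear velocity = 0.6958 / 0.25 = 2.783 m/d
Retardation R = 1 + ρ_b·K_d/n = 1 + 1.67×1.1/0.25 = 8.348
Contaminant velocity v_c = v/R = 2.783/8.348 = 0.3334 m/d
t = L/v_c = 954/0.3334 = 2861 d
   = 2861/365 = 7.84 yr

7.84 years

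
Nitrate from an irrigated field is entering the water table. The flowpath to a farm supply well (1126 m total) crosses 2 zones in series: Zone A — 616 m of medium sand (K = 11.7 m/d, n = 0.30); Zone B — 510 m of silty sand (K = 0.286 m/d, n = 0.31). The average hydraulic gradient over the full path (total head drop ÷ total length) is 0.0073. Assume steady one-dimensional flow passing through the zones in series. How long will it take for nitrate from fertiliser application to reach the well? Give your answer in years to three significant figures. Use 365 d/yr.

210 years

For zones in series the flux q is common to all zones; the equivalent conductivity is the harmonic (thickness-weighted) mean, K_eq = L_total / Σ(L_j/K_j).
Σ(L/K) = 616/11.7 + 510/0.286 = 52.65 + 1783 = 1836 d
K_eq = L_total / Σ(L/K) = 1126 / 1836 = 0.6133 m/d
q = K_eq · i = 0.6133 × 0.0073 = 0.004477 m/d (same in every zone)
Zone A: v = q/n = 0.004477/0.30 = 0.01492 m/d → t_A = 616/0.01492 = 41270 d
Zone B: v = q/n = 0.004477/0.31 = 0.01444 m/d → t_B = 510/0.01444 = 35310 d
Total t = 41270 + 35310 = 76590 d
   = 76590 / 365 = 210 yr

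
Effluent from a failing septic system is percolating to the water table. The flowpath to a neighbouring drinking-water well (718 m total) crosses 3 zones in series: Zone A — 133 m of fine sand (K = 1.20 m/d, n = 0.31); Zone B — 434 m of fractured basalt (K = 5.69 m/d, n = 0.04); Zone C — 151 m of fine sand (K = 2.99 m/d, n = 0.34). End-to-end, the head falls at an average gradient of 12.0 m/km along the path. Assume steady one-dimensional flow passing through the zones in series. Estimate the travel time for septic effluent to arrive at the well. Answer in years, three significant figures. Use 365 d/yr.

8.31 years

Steady 1-D flow in series ⇒ the Darcy flux q is identical in every zone and the zone head losses add (resistances L/K in series).
Σ(L/K) = 133/1.20 + 434/5.69 + 151/2.99 = 110.8 + 76.27 + 50.50 = 237.6 d
K_eq = L_total / Σ(L/K) = 718 / 237.6 = 3.022 m/d
q = K_eq · i = 3.022 × 0.012 = 0.03626 m/d (same in every zone)
Zone A: v = q/n = 0.03626/0.31 = 0.1170 m/d → t_A = 133/0.1170 = 1137 d
Zone B: v = q/n = 0.03626/0.04 = 0.9065 m/d → t_B = 434/0.9065 = 478.7 d
Zone C: v = q/n = 0.03626/0.34 = 0.1067 m/d → t_C = 151/0.1067 = 1416 d
Total t = 1137 + 478.7 + 1416 = 3032 d
   = 3032 / 365 = 8.31 yr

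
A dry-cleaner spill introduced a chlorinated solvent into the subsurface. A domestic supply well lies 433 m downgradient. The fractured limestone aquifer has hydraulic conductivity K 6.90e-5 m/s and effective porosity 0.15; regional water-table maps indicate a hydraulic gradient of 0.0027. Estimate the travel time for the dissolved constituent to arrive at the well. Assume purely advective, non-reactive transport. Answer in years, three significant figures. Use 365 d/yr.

K = 6.90e-5 m/s × 86400 s/d = 5.962 m/d
q = Ki = 5.962 × 0.0027 = 0.01610 m/d
v = Ki/n = 5.962·0.0027/0.15 = 0.1073 m/d
t = L / v = 433 / 0.1073 = 4035 d
   = 4035 / 365 = 11.1 yr

11.1 years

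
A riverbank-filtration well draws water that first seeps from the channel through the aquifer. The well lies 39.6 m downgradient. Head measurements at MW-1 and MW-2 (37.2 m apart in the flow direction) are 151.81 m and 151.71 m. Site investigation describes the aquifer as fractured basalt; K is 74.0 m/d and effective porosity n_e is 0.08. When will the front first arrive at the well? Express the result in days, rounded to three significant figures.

15.9 days

Hydraulic gradient i = (151.81 − 151.71) / 37.2 = 0.10 / 37.2 = 0.002688
Specific discharge q = 74.0 × 0.002688 = 0.1989 m/d
v_s = q/n_e = 0.1989/0.08 = 2.487 m/d
t = L / v = 39.6 / 2.487 = 15.93 d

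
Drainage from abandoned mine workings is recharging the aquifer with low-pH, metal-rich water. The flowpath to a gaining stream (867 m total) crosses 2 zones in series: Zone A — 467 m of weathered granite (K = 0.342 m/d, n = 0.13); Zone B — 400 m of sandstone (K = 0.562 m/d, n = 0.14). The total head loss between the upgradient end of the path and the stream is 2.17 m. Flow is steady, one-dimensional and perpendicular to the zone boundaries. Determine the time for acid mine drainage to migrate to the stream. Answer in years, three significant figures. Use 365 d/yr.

Steady 1-D flow in series ⇒ the Darcy flux q is identical in every zone and the zone head losses add (resistances L/K in series).
Σ(L/K) = 467/0.342 + 400/0.562 = 1365 + 711.7 = 2077 d
q = ΔH / Σ(L/K) = 2.17 / 2077 = 0.001045 m/d (same in every zone)
Zone A: v = q/n = 0.001045/0.13 = 0.008036 m/d → t_A = 467/0.008036 = 58110 d
Zone B: v = q/n = 0.001045/0.14 = 0.007462 m/d → t_B = 400/0.007462 = 53610 d
Total t = 58110 + 53610 = 111700 d
   = 111700 / 365 = 306 yr

306 years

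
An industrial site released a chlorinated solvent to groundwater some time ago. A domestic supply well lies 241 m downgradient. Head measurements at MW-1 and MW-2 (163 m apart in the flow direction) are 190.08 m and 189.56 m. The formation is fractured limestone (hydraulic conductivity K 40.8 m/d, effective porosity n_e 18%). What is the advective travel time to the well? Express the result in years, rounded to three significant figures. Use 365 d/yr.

Hydraulic gradient i = (190.08 − 189.56) / 163 = 0.52 / 163 = 0.003190
q = Ki = 40.8 × 0.003190 = 0.1302 m/d
Average linear velocity = 0.1302 / 0.18 = 0.7231 m/d
t = L / v = 241 / 0.7231 = 333.3 d
   = 333.3 / 365 = 0.913 yr

0.913 years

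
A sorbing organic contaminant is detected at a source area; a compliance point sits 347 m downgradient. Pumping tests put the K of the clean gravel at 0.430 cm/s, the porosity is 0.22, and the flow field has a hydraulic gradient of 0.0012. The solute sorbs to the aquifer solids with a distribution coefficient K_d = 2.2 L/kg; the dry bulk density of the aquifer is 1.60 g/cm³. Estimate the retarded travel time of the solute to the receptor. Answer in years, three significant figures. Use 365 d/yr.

K = 0.430 cm/s × 864 = 371.5 m/d
Darcy flux q = K·i = 371.5 × 0.0012 = 0.4458 m/d
v_s = q/n_e = 0.4458/0.22 = 2.026 m/d
Retardation R = 1 + ρ_b·K_d/n = 1 + 1.60×2.2/0.22 = 17.00
Contaminant velocity v_c = v/R = 2.026/17.00 = 0.1192 m/d
t = L/v_c = 347/0.1192 = 2911 d
   = 2911/365 = 7.98 yr

7.98 years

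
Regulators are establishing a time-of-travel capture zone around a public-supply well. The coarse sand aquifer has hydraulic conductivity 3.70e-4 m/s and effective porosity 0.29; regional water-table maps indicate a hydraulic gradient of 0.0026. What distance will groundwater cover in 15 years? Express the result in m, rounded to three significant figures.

K = 3.70e-4 m/s × 86400 s/d = 31.97 m/d
Darcy flux q = K·i = 31.97 × 0.0026 = 0.08312 m/d
Average linear velocity = 0.08312 / 0.29 = 0.2866 m/d
T = 15 yr × 365 = 5475 d
L = v × T = 0.2866 × 5475 = 1569 m

1570 m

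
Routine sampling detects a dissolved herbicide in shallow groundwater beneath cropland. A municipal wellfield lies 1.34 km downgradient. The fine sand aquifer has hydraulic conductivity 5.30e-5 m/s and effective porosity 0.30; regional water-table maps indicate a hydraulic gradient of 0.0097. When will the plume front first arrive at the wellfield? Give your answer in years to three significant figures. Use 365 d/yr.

K = 5.30e-5 m/s × 86400 s/d = 4.579 m/d
q = Ki = 4.579 × 0.0097 = 0.04442 m/d
Average linear velocity = 0.04442 / 0.30 = 0.1481 m/d
L = 1.34 km = 1340 m
t = L / v = 1340 / 0.1481 = 9050 d
   = 9050 / 365 = 24.8 yr

24.8 years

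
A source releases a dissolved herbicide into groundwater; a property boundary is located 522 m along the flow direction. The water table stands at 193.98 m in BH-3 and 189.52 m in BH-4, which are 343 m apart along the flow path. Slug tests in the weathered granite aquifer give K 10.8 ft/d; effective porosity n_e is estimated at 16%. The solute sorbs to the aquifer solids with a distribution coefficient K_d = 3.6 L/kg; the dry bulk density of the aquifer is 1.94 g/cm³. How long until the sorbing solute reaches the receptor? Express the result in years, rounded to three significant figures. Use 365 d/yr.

239 years

Hydraulic gradient i = (193.98 − 189.52) / 343 = 4.46 / 343 = 0.01300
K = 10.8 ft/d × 0.3048 = 3.292 m/d
q = Ki = 3.292 × 0.01300 = 0.04280 m/d
v = Ki/n = 3.292·0.01300/0.16 = 0.2675 m/d
Retardation R = 1 + ρ_b·K_d/n = 1 + 1.94×3.6/0.16 = 44.65
Contaminant velocity v_c = v/R = 0.2675/44.65 = 0.005992 m/d
t = L/v_c = 522/0.005992 = 87120 d
   = 87120/365 = 239 yr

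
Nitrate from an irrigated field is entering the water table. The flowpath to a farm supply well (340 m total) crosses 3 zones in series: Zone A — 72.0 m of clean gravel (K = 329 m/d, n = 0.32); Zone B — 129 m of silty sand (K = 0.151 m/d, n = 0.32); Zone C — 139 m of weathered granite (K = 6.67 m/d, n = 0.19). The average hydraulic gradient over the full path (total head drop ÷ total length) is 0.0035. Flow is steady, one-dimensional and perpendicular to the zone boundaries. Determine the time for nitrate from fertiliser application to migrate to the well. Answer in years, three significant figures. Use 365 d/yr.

183 years

Continuity: the same q passes through each zone, so ΔH = q·Σ(L_j/K_j) — the zones act as resistances in series.
Σ(L/K) = 72.0/329 + 129/0.151 + 139/6.67 = 0.2188 + 854.3 + 20.84 = 875.4 d
K_eq = L_total / Σ(L/K) = 340 / 875.4 = 0.3884 m/d
q = K_eq · i = 0.3884 × 0.0035 = 0.001359 m/d (same in every zone)
Zone A: v = q/n = 0.001359/0.32 = 0.004248 m/d → t_A = 72.0/0.004248 = 16950 d
Zone B: v = q/n = 0.001359/0.32 = 0.004248 m/d → t_B = 129/0.004248 = 30370 d
Zone C: v = q/n = 0.001359/0.19 = 0.007155 m/d → t_C = 139/0.007155 = 19430 d
Total t = 16950 + 30370 + 19430 = 66740 d
   = 66740 / 365 = 183 yr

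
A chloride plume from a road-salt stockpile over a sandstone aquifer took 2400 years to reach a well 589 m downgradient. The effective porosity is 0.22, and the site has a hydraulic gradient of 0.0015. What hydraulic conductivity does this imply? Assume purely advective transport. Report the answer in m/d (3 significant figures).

t = 2400 years = 876000 d
v = L / t = 589 / 876000 = 6.724e-4 m/d
K = v · n / i = 6.724e-4 × 0.22 / 0.0015 = 0.0986 m/d

0.0986 m/d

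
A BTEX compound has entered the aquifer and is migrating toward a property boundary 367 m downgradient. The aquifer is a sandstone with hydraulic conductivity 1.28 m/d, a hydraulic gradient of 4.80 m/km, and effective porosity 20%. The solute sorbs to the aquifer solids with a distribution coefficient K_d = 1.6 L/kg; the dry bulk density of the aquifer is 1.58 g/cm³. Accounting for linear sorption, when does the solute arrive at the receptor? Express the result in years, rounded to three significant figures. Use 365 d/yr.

Darcy flux q = K·i = 1.28 × 0.0048 = 0.006144 m/d
Average linear velocity = 0.006144 / 0.20 = 0.03072 m/d
Retardation R = 1 + ρ_b·K_d/n = 1 + 1.58×1.6/0.20 = 13.64
Contaminant velocity v_c = v/R = 0.03072/13.64 = 0.002252 m/d
t = L/v_c = 367/0.002252 = 163000 d
   = 163000/365 = 446 yr

446 years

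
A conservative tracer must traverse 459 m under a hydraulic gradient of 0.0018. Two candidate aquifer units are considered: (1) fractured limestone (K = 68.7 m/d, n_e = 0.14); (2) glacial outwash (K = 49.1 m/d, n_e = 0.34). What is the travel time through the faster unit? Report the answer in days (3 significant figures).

Unit 1 (fractured limestone): v = 68.7×0.0018/0.14 = 0.8833 m/d, t = 459/0.8833 = 519.7 d
Unit 2 (glacial outwash): v = 49.1×0.0018/0.34 = 0.2599 m/d, t = 459/0.2599 = 1766 d
Faster unit: t = 520 d

520 days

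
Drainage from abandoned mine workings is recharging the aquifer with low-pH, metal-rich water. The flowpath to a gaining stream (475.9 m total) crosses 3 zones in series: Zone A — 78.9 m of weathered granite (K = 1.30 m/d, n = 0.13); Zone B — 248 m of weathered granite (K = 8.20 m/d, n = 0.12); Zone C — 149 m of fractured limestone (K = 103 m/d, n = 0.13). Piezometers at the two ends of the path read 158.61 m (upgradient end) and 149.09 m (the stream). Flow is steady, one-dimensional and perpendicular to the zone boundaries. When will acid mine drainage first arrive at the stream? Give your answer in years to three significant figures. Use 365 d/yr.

Total head drop ΔH = 158.61 − 149.09 = 9.52 m
Continuity: the same q passes through each zone, so ΔH = q·Σ(L_j/K_j) — the zones act as resistances in series.
Σ(L/K) = 78.9/1.30 + 248/8.20 + 149/103 = 60.69 + 30.24 + 1.447 = 92.38 d
q = ΔH / Σ(L/K) = 9.52 / 92.38 = 0.1030 m/d (same in every zone)
Zone A: v = q/n = 0.1030/0.13 = 0.7927 m/d → t_A = 78.9/0.7927 = 99.53 d
Zone B: v = q/n = 0.1030/0.12 = 0.8587 m/d → t_B = 248/0.8587 = 288.8 d
Zone C: v = q/n = 0.1030/0.13 = 0.7927 m/d → t_C = 149/0.7927 = 188.0 d
Total t = 99.53 + 288.8 + 188.0 = 576.3 d
   = 576.3 / 365 = 1.58 yr

1.58 years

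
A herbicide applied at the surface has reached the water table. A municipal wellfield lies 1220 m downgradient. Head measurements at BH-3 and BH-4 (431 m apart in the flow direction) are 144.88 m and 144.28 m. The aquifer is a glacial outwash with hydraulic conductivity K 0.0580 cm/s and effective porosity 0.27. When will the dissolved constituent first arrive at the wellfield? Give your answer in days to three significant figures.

4720 days

Hydraulic gradient i = (144.88 − 144.28) / 431 = 0.60 / 431 = 0.001392
K = 0.0580 cm/s × 864 = 50.11 m/d
Darcy flux q = K·i = 50.11 × 0.001392 = 0.06976 m/d
v_s = q/n_e = 0.06976/0.27 = 0.2584 m/d
t = L / v = 1220 / 0.2584 = 4722 d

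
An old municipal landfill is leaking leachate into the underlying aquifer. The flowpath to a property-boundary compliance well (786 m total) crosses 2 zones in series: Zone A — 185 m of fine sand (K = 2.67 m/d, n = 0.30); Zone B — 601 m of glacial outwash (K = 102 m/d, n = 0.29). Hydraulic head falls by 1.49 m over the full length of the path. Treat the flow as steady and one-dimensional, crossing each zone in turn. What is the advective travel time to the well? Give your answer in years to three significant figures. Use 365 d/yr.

Steady 1-D flow in series ⇒ the Darcy flux q is identical in every zone and the zone head losses add (resistances L/K in series).
Σ(L/K) = 185/2.67 + 601/102 = 69.29 + 5.892 = 75.18 d
q = ΔH / Σ(L/K) = 1.49 / 75.18 = 0.01982 m/d (same in every zone)
Zone A: v = q/n = 0.01982/0.30 = 0.06606 m/d → t_A = 185/0.06606 = 2800 d
Zone B: v = q/n = 0.01982/0.29 = 0.06834 m/d → t_B = 601/0.06834 = 8794 d
Total t = 2800 + 8794 = 11590 d
   = 11590 / 365 = 31.8 yr

31.8 years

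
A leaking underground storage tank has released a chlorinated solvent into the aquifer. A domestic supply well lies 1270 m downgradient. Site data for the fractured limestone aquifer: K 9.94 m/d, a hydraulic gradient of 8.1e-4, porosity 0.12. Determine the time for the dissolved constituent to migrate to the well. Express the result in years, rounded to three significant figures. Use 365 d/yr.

Darcy flux q = K·i = 9.94 × 8.1e-4 = 0.008051 m/d
v_s = q/n_e = 0.008051/0.12 = 0.06709 m/d
t = L / v = 1270 / 0.06709 = 18930 d
   = 18930 / 365 = 51.9 yr

51.9 years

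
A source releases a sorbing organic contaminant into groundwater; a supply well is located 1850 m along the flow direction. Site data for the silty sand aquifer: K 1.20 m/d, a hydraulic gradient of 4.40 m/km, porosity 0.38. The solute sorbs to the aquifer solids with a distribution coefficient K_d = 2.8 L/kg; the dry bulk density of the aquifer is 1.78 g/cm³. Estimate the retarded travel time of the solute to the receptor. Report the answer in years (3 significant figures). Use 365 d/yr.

5150 years

Darcy flux q = K·i = 1.20 × 0.0044 = 0.005280 m/d
v_s = q/n_e = 0.005280/0.38 = 0.01389 m/d
Retardation R = 1 + ρ_b·K_d/n = 1 + 1.78×2.8/0.38 = 14.12
Contaminant velocity v_c = v/R = 0.01389/14.12 = 9.843e-4 m/d
t = L/v_c = 1850/9.843e-4 = 1.879e6 d
   = 1.879e6/365 = 5150 yr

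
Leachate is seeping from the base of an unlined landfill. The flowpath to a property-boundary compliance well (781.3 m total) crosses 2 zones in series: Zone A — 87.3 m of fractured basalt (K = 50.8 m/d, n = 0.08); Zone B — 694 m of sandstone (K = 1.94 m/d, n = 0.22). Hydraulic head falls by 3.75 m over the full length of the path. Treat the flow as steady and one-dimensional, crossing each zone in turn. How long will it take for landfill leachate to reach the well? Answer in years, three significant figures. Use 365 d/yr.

41.9 years

Steady 1-D flow in series ⇒ the Darcy flux q is identical in every zone and the zone head losses add (resistances L/K in series).
Σ(L/K) = 87.3/50.8 + 694/1.94 = 1.719 + 357.7 = 359.5 d
q = ΔH / Σ(L/K) = 3.75 / 359.5 = 0.01043 m/d (same in every zone)
Zone A: v = q/n = 0.01043/0.08 = 0.1304 m/d → t_A = 87.3/0.1304 = 669.4 d
Zone B: v = q/n = 0.01043/0.22 = 0.04742 m/d → t_B = 694/0.04742 = 14630 d
Total t = 669.4 + 14630 = 15300 d
   = 15300 / 365 = 41.9 yr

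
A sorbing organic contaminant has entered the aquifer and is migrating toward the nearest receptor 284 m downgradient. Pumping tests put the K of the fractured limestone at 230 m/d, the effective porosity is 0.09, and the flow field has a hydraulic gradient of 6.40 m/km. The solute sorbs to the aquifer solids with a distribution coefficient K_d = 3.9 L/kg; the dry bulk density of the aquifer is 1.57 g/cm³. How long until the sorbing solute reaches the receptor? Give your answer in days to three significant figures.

q = Ki = 230 × 0.0064 = 1.472 m/d
Average linear velocity = 1.472 / 0.09 = 16.36 m/d
Retardation R = 1 + ρ_b·K_d/n = 1 + 1.57×3.9/0.09 = 69.03
Contaminant velocity v_c = v/R = 16.36/69.03 = 0.2369 m/d
t = L/v_c = 284/0.2369 = 1199 d

1200 days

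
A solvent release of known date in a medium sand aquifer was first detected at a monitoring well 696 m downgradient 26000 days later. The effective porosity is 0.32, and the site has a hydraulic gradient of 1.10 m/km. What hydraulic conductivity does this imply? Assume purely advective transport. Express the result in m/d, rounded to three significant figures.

7.79 m/d

v = L / t = 696 / 26000 = 0.02677 m/d
K = v · n / i = 0.02677 × 0.32 / 0.0011 = 7.79 m/d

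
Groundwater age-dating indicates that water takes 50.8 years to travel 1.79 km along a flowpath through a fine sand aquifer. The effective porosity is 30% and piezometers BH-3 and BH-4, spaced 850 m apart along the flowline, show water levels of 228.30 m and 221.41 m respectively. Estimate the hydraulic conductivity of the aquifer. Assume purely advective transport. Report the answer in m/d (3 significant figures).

Hydraulic gradient i = (228.30 − 221.41) / 850 = 6.89 / 850 = 0.008106
t = 50.8 years = 18540 d
L = 1.79 km = 1790 m
v = L / t = 1790 / 18540 = 0.09654 m/d
K = v · n / i = 0.09654 × 0.30 / 0.008106 = 3.57 m/d

3.57 m/d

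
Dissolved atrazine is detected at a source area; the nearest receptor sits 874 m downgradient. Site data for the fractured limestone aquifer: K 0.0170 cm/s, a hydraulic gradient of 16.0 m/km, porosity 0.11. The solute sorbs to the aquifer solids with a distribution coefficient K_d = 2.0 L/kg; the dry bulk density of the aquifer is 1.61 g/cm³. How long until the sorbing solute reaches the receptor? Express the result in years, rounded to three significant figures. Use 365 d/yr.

33.9 years

K = 0.0170 cm/s × 864 = 14.69 m/d
q = Ki = 14.69 × 0.016 = 0.2350 m/d
v_s = q/n_e = 0.2350/0.11 = 2.136 m/d
Retardation R = 1 + ρ_b·K_d/n = 1 + 1.61×2.0/0.11 = 30.27
Contaminant velocity v_c = v/R = 2.136/30.27 = 0.07057 m/d
t = L/v_c = 874/0.07057 = 12380 d
   = 12380/365 = 33.9 yr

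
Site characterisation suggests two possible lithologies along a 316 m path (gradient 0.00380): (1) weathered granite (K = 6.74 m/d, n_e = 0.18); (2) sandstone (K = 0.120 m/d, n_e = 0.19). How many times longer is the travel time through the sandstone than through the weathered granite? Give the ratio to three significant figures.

Unit 1 (weathered granite): v = 6.74×0.0038/0.18 = 0.1423 m/d, t = 316/0.1423 = 2221 d
Unit 2 (sandstone): v = 0.120×0.0038/0.19 = 0.002400 m/d, t = 316/0.002400 = 131700 d
t(sandstone) / t(weathered granite) = 131700/2221 = 59.3

59.3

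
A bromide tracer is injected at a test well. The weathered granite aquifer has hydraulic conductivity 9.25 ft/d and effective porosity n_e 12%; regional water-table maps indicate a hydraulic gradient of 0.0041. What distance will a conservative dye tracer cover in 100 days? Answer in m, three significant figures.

K = 9.25 ft/d × 0.3048 = 2.819 m/d
Specific discharge q = 2.819 × 0.0041 = 0.01156 m/d
v = Ki/n = 2.819·0.0041/0.12 = 0.09633 m/d
L = v × T = 0.09633 × 100 = 9.633 m

9.63 m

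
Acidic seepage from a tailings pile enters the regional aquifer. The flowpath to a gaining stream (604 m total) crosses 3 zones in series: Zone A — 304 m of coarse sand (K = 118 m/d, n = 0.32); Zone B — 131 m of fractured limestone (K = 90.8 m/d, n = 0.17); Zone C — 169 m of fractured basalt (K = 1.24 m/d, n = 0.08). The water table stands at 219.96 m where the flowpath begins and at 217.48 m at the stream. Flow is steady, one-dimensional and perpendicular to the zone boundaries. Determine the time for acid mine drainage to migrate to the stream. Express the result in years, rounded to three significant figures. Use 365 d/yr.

20.6 years

Total head drop ΔH = 219.96 − 217.48 = 2.48 m
Steady 1-D flow in series ⇒ the Darcy flux q is identical in every zone and the zone head losses add (resistances L/K in series).
Σ(L/K) = 304/118 + 131/90.8 + 169/1.24 = 2.576 + 1.443 + 136.3 = 140.3 d
q = ΔH / Σ(L/K) = 2.48 / 140.3 = 0.01768 m/d (same in every zone)
Zone A: v = q/n = 0.01768/0.32 = 0.05524 m/d → t_A = 304/0.05524 = 5504 d
Zone B: v = q/n = 0.01768/0.17 = 0.1040 m/d → t_B = 131/0.1040 = 1260 d
Zone C: v = q/n = 0.01768/0.08 = 0.2209 m/d → t_C = 169/0.2209 = 764.9 d
Total t = 5504 + 1260 + 764.9 = 7529 d
   = 7529 / 365 = 20.6 yr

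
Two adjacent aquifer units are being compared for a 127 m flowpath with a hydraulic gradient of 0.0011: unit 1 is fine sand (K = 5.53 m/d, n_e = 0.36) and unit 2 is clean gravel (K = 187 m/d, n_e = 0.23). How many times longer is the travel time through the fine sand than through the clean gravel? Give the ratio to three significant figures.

Unit 1 (fine sand): v = 5.53×0.0011/0.36 = 0.01690 m/d, t = 127/0.01690 = 7516 d
Unit 2 (clean gravel): v = 187×0.0011/0.23 = 0.8943 m/d, t = 127/0.8943 = 142.0 d
t(fine sand) / t(clean gravel) = 7516/142.0 = 52.9

52.9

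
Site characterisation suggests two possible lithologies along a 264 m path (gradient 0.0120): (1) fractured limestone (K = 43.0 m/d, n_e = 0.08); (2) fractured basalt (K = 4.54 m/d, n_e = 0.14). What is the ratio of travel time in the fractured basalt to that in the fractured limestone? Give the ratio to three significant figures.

16.6

Unit 1 (fractured limestone): v = 43.0×0.012/0.08 = 6.450 m/d, t = 264/6.450 = 40.93 d
Unit 2 (fractured basalt): v = 4.54×0.012/0.14 = 0.3891 m/d, t = 264/0.3891 = 678.4 d
t(fractured basalt) / t(fractured limestone) = 678.4/40.93 = 16.6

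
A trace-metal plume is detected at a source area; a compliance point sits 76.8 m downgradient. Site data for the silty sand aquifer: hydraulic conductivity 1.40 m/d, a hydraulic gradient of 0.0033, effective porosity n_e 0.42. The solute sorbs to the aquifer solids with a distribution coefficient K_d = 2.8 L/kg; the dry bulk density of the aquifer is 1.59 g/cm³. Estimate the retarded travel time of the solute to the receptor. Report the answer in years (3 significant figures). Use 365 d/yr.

222 years

Specific discharge q = 1.40 × 0.0033 = 0.004620 m/d
Seepage velocity v = q / n = 0.004620 / 0.42 = 0.01100 m/d
Retardation R = 1 + ρ_b·K_d/n = 1 + 1.59×2.8/0.42 = 11.60
Contaminant velocity v_c = v/R = 0.01100/11.60 = 9.483e-4 m/d
t = L/v_c = 76.8/9.483e-4 = 80990 d
   = 80990/365 = 222 yr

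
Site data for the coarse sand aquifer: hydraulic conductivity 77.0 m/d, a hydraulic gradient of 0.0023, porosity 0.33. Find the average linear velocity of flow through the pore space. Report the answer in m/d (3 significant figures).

0.537 m/d

Specific discharge q = 77.0 × 0.0023 = 0.1771 m/d
Seepage velocity v = q / n = 0.1771 / 0.33 = 0.5367 m/d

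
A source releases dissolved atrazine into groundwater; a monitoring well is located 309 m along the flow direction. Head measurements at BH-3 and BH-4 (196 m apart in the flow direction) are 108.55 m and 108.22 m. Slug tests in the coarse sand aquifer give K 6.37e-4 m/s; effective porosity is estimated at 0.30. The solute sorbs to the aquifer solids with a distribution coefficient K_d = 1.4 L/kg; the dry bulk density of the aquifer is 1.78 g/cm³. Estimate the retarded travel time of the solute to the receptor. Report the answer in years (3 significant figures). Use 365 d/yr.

25.5 years

Hydraulic gradient i = (108.55 − 108.22) / 196 = 0.33 / 196 = 0.001684
K = 6.37e-4 m/s × 86400 s/d = 55.04 m/d
Darcy flux q = K·i = 55.04 × 0.001684 = 0.09266 m/d
v_s = q/n_e = 0.09266/0.30 = 0.3089 m/d
Retardation R = 1 + ρ_b·K_d/n = 1 + 1.78×1.4/0.30 = 9.307
Contaminant velocity v_c = v/R = 0.3089/9.307 = 0.03319 m/d
t = L/v_c = 309/0.03319 = 9310 d
   = 9310/365 = 25.5 yr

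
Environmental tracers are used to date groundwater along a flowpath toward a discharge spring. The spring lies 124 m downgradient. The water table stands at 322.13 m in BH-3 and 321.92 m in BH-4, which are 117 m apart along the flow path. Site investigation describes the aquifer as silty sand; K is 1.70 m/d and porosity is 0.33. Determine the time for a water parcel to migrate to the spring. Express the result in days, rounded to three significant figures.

Hydraulic gradient i = (322.13 − 321.92) / 117 = 0.21 / 117 = 0.001795
Specific discharge q = 1.70 × 0.001795 = 0.003051 m/d
Seepage velocity v = q / n = 0.003051 / 0.33 = 0.009246 m/d
t = L / v = 124 / 0.009246 = 13410 d

13400 days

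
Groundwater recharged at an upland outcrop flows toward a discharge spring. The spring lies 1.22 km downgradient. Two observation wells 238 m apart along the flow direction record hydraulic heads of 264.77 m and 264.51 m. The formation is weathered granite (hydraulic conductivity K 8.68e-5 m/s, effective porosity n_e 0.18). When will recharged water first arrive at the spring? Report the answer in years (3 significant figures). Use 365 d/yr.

Hydraulic gradient i = (264.77 − 264.51) / 238 = 0.26 / 238 = 0.001092
K = 8.68e-5 m/s × 86400 s/d = 7.500 m/d
q = Ki = 7.500 × 0.001092 = 0.008193 m/d
v = Ki/n = 7.500·0.001092/0.18 = 0.04552 m/d
L = 1.22 km = 1220 m
t = L / v = 1220 / 0.04552 = 26800 d
   = 26800 / 365 = 73.4 yr

73.4 years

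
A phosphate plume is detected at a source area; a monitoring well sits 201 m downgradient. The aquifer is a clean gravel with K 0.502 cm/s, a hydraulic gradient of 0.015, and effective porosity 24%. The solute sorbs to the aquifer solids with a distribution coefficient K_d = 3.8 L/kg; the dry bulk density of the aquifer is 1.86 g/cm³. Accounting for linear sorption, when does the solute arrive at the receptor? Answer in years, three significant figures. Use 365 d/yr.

0.619 years

K = 0.502 cm/s × 864 = 433.7 m/d
Darcy flux q = K·i = 433.7 × 0.015 = 6.506 m/d
Seepage velocity v = q / n = 6.506 / 0.24 = 27.11 m/d
Retardation R = 1 + ρ_b·K_d/n = 1 + 1.86×3.8/0.24 = 30.45
Contaminant velocity v_c = v/R = 27.11/30.45 = 0.8902 m/d
t = L/v_c = 201/0.8902 = 225.8 d
   = 225.8/365 = 0.619 yr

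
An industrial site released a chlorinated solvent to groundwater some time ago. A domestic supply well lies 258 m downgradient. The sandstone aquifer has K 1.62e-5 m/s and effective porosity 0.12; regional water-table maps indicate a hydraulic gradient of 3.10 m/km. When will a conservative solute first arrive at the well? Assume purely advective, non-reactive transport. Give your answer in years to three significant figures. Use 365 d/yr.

19.5 years

K = 1.62e-5 m/s × 86400 s/d = 1.400 m/d
Specific discharge q = 1.400 × 0.0031 = 0.004339 m/d
Seepage velocity v = q / n = 0.004339 / 0.12 = 0.03616 m/d
t = L / v = 258 / 0.03616 = 7135 d
   = 7135 / 365 = 19.5 yr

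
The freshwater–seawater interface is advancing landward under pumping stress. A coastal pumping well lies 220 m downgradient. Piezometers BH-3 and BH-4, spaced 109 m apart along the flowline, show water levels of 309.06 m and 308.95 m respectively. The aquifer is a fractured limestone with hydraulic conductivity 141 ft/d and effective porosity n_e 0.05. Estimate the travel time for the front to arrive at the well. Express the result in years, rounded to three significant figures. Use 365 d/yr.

0.695 years

Hydraulic gradient i = (309.06 − 308.95) / 109 = 0.11 / 109 = 0.001009
K = 141 ft/d × 0.3048 = 42.98 m/d
Darcy flux q = K·i = 42.98 × 0.001009 = 0.04337 m/d
Seepage velocity v = q / n = 0.04337 / 0.05 = 0.8674 m/d
t = L / v = 220 / 0.8674 = 253.6 d
   = 253.6 / 365 = 0.695 yr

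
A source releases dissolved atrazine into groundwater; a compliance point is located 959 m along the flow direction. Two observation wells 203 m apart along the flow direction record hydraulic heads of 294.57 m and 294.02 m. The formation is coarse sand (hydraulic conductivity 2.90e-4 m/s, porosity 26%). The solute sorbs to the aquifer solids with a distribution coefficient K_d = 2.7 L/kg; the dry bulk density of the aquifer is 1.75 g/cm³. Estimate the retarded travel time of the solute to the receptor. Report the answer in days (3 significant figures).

70400 days

Hydraulic gradient i = (294.57 − 294.02) / 203 = 0.55 / 203 = 0.002709
K = 2.90e-4 m/s × 86400 s/d = 25.06 m/d
Darcy flux q = K·i = 25.06 × 0.002709 = 0.06789 m/d
v_s = q/n_e = 0.06789/0.26 = 0.2611 m/d
Retardation R = 1 + ρ_b·K_d/n = 1 + 1.75×2.7/0.26 = 19.17
Contaminant velocity v_c = v/R = 0.2611/19.17 = 0.01362 m/d
t = L/v_c = 959/0.01362 = 70420 d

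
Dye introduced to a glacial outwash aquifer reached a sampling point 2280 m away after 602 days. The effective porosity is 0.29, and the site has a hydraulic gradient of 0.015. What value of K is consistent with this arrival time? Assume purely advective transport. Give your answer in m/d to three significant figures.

v = L / t = 2280 / 602 = 3.787 m/d
K = v · n / i = 3.787 × 0.29 / 0.015 = 73.2 m/d

73.2 m/d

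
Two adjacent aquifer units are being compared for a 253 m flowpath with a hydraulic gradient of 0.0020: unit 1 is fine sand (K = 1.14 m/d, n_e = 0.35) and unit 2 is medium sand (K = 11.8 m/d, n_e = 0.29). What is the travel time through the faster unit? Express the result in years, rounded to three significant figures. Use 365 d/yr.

8.52 years

Unit 1 (fine sand): v = 1.14×0.0020/0.35 = 0.006514 m/d, t = 253/0.006514 = 38840 d
Unit 2 (medium sand): v = 11.8×0.0020/0.29 = 0.08138 m/d, t = 253/0.08138 = 3109 d
Faster: 3109 d / 365 = 8.52 yr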